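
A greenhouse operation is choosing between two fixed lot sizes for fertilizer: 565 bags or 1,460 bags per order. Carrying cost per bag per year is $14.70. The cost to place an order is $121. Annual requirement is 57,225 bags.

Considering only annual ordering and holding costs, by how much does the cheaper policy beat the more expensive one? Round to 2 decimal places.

$934.40

Annual cost at Q: ordering D·S/Q plus holding Q·H/2.
TC(565) = (57,225/565)×121 + (565/2)×14.7 = $16,408.02
TC(1,460) = (57,225/1,460)×121 + (1,460/2)×14.7 = $15,473.62
Lots of 1,460 are cheaper by $934.40.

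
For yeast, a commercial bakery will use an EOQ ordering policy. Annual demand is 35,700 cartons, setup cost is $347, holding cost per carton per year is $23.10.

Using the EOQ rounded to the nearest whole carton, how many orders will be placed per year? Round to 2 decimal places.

34.46 orders per year

2DS/H = 2·35,700·347/23.1 = 1,072,545.45
EOQ = √1,072,545.45 ≈ 1,035.64 → Q = 1,036
Orders per year = D/Q = 35,700 / 1,036 = 34.459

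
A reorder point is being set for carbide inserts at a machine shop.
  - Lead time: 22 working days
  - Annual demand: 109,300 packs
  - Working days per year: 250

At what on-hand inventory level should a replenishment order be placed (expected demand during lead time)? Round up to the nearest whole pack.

9,619 packs

Daily demand d = 109,300 / 250 = 437.200 packs/day
Demand during lead time = 437.200 × 22 = 9,618.40
Reorder point = 9,618.40 → round up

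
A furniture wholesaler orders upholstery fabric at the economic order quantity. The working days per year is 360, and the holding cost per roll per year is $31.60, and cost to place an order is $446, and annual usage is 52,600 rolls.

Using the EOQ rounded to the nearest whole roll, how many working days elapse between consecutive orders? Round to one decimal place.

8.3 days

Optimal lot size Q* = (2 × 52,600 × $446 / $31.6)^½ ≈ 1,218.52 → Q = 1,219 rolls
Days between orders = 360 / (D/Q) = 360 / 43.150 ≈ 8.343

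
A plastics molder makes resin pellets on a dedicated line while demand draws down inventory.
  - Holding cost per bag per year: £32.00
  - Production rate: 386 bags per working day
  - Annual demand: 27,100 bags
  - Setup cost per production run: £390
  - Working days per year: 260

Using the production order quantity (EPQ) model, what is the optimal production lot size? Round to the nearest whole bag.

951 bags

d = 27,100/260 = 104.2308 bags/day;  effective holding cost H(1 − d/p) = 32·(1 − 104.2308/386) = 23.35911
Q* = √(2DS / H_eff) = √(2·27,100·390 / 23.35911) ≈ 951.27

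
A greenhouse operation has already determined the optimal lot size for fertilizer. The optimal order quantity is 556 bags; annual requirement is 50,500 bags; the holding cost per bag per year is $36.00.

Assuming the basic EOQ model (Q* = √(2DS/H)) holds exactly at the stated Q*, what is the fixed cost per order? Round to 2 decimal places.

$110.19

EOQ relation: Q² = 2DS/H, so rearrange for the unknown.
S = Q²H / (2D) = 556² × 36 / (2 × 50,500) = 110.1871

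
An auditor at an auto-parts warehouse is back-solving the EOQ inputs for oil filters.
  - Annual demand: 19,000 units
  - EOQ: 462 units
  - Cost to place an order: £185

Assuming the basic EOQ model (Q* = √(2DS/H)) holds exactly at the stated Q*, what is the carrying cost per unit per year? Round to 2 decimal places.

£32.94

Since Q* = (2DS/H)^½, squaring gives Q*²·H = 2DS.
H = 2DS / Q² = 2 × 19,000 × 185 / 462² = 32.9360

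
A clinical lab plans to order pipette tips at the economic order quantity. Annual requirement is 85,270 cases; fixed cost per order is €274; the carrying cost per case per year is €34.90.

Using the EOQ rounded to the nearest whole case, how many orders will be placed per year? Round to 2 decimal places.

Optimal lot size Q* = (2 × 85,270 × €274 / €34.9)^½ ≈ 1,157.11 → Q = 1,157
N = D/Q = 85,270/1,157 ≈ 73.699 orders/yr

73.70 orders per year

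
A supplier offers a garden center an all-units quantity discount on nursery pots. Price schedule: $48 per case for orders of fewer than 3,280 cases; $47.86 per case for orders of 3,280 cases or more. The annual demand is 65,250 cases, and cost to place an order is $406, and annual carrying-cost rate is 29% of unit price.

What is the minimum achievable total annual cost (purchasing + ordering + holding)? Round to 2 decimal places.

H₁ = 29%×$48 = $13.9200;  H₂ = 29%×$47.86 = $13.8794
EOQ₁ = √(2×65,250×406/13.9200) = 1,950.96  (< 3,280, feasible at tier 1)
EOQ₂ = √(2×65,250×406/13.8794) = 1,953.81  (< 3,280 → use Q = 3,280 at tier-2 price)
TC(tier 1 (EOQ₁), Q≈1,951.0) = $3,159,157.38
TC(tier 2, Q≈3,280.0) = $3,153,703.89
Minimum at tier 2: $3,153,703.89

$3,153,703.89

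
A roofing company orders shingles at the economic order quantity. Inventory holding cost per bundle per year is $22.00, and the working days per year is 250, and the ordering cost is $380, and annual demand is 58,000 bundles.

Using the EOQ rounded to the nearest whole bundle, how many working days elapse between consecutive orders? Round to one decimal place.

2DS/H = 2·58,000·380/22 = 2,003,636.36
EOQ = √2,003,636.36 ≈ 1,415.50 → Q = 1,415 bundles
T = Q/D × 250 days = 1,415/58,000 × 250 = 6.099 days

6.1 days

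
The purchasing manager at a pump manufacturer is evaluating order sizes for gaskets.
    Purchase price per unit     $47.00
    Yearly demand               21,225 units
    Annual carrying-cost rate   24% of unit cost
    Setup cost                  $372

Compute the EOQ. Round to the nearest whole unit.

Holding cost per unit per year: H = 24% × $47 = $11.2800
2DS/H = 2·21,225·372/11.28 = 1,399,946.81
EOQ = √1,399,946.81 ≈ 1,183.19

1,183 units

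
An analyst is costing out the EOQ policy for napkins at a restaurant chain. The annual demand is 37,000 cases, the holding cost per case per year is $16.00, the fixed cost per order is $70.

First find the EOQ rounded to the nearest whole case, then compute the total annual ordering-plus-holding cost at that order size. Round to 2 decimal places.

Optimal lot size Q* = (2 × 37,000 × $70 / $16)^½ ≈ 568.99 → Q = 569 cases
Orders/yr = 37,000/569 = 65.026; ordering cost = 65.026 × $70 = $4,551.85
Average inventory = 569/2 = 284.5; holding cost = 284.5 × $16 = $4,552.00
Total = $4,551.85 + $4,552.00 = $9,103.85

$9,103.85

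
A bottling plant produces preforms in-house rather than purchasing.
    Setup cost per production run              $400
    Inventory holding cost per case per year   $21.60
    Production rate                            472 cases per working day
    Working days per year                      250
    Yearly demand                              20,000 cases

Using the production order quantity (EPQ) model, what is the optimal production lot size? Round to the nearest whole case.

944 cases

Daily demand d = 20,000/250 = 80.000; p = 472; 1 − d/p = 0.83051
EPQ = √(2DS / (H(1 − d/p)))
    = √(2 × 20,000 × 400 / (21.6 × 0.83051)) ≈ 944.41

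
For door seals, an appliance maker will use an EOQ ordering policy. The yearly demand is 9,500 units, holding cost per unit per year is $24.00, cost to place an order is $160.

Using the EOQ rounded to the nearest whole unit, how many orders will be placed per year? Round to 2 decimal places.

Optimal lot size Q* = (2 × 9,500 × $160 / $24)^½ ≈ 355.90 → Q = 356
Orders per year = D/Q = 9,500 / 356 = 26.685

26.69 orders per year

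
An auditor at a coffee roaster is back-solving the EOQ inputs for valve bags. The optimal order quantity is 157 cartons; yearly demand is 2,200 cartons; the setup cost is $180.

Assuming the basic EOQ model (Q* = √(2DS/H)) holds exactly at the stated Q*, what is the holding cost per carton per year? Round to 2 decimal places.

From Q* = √(2DS/H) ⇒ Q*² = 2DS/H.
H = 2DS / Q² = 2 × 2,200 × 180 / 157² = 32.1311

$32.13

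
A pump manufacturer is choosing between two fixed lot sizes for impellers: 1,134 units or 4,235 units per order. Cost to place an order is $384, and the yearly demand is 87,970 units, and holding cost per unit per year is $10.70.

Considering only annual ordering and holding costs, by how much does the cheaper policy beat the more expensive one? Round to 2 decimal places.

Annual cost at Q: ordering D·S/Q plus holding Q·H/2.
TC(1,134) = (87,970/1,134)×384 + (1,134/2)×10.7 = $35,855.68
TC(4,235) = (87,970/4,235)×384 + (4,235/2)×10.7 = $30,633.75
Cheaper: Q = 4,235.  Difference = $5,221.93

$5,221.93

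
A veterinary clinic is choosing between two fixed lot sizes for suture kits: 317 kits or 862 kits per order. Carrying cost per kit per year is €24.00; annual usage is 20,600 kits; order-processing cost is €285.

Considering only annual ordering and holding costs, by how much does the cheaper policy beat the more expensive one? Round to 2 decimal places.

TC(Q) = (D/Q)S + (Q/2)H
TC(317) = (20,600/317)×285 + (317/2)×24 = €22,324.50
TC(862) = (20,600/862)×285 + (862/2)×24 = €17,154.90
Lots of 862 are cheaper by €5,169.60.

€5,169.60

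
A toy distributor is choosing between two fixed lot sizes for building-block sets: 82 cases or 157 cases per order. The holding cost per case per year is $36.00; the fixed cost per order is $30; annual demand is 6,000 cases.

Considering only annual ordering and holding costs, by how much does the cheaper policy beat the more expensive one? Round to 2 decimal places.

$301.37

Annual cost at Q: ordering D·S/Q plus holding Q·H/2.
TC(82) = (6,000/82)×30 + (82/2)×36 = $3,671.12
TC(157) = (6,000/157)×30 + (157/2)×36 = $3,972.50
Lots of 82 are cheaper by $301.37.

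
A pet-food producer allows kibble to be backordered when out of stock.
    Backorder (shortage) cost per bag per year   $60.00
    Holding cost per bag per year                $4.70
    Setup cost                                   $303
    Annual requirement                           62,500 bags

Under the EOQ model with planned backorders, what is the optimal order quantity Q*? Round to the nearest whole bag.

Q* = √(2DS/H) · √((H + b)/b)
   = √(2 × 62,500 × 303 / 4.7) · √((4.7 + 60) / 60)
   = 2,838.752 × 1.0384 ≈ 2,947.84

2,948 bags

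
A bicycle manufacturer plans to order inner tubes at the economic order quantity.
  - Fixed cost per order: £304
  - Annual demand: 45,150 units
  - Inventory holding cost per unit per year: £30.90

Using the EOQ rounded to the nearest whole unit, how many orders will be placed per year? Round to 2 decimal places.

Q* = √(2·D·S / H) = √(2·45,150·304 / 30.9) = √888,388.3 ≈ 942.54 → Q = 943
N = D/Q = 45,150/943 ≈ 47.879 orders/yr

47.88 orders per year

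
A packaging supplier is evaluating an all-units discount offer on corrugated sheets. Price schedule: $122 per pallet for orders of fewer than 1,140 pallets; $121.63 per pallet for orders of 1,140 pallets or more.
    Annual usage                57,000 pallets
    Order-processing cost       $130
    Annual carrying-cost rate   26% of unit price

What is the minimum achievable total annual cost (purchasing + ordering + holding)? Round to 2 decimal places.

H₁ = 26%×$122 = $31.7200;  H₂ = 26%×$121.63 = $31.6238
EOQ₁ = √(2×57,000×130/31.7200) = 683.53  (< 1,140, feasible at tier 1)
EOQ₂ = √(2×57,000×130/31.6238) = 684.57  (< 1,140 → use Q = 1,140 at tier-2 price)
TC(tier 1 (EOQ₁), Q≈683.5) = $6,975,681.57
TC(tier 2, Q≈1,140.0) = $6,957,435.57
Minimum at tier 2: $6,957,435.57

$6,957,435.57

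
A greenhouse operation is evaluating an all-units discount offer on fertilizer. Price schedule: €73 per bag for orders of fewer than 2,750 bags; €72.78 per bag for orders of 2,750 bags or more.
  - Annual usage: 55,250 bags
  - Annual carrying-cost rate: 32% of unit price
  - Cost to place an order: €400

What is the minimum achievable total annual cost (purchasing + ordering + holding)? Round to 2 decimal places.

€4,061,154.56

H₁ = 32%×€73 = €23.3600;  H₂ = 32%×€72.78 = €23.2896
EOQ₁ = √(2×55,250×400/23.3600) = 1,375.54  (< 2,750, feasible at tier 1)
EOQ₂ = √(2×55,250×400/23.2896) = 1,377.62  (< 2,750 → use Q = 2,750 at tier-2 price)
TC(tier 1 (EOQ₁), Q≈1,375.5) = €4,065,382.72
TC(tier 2, Q≈2,750.0) = €4,061,154.56
Minimum at tier 2: €4,061,154.56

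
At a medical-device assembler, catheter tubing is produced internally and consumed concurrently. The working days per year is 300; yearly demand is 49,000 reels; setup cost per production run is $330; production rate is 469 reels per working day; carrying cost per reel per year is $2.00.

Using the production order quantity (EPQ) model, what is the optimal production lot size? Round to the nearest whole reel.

4,981 reels

d = 49,000/300 = 163.3333 reels/day;  effective holding cost H(1 − d/p) = 2·(1 − 163.3333/469) = 1.30348
Q* = √(2DS / H_eff) = √(2·49,000·330 / 1.30348) ≈ 4,981.01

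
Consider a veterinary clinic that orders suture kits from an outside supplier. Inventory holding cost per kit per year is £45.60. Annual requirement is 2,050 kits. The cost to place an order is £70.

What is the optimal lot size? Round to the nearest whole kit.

79 kits

Q* = √(2·D·S / H) = √(2·2,050·70 / 45.6) = √6,293.9 ≈ 79.33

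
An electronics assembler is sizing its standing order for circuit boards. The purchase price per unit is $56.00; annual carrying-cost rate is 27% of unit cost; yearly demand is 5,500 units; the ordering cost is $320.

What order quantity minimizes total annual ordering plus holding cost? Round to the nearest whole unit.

Carrying cost H = $56 × 27% = $15.1200/unit/yr
Q* = √(2·D·S / H) = √(2·5,500·320 / 15.12) = √232,804.2 ≈ 482.50

482 units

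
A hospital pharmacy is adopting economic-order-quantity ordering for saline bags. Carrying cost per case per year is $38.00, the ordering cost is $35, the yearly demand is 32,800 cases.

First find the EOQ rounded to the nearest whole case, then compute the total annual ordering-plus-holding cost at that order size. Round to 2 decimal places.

EOQ = √(2DS/H) = √(2 × 32,800 × 35 / 38)
    = √(60,421.05) ≈ 245.81 → Q = 246 cases
Annual ordering cost = (D/Q)·S = (32,800/246) × 35 = $4,666.67
Annual holding cost  = (Q/2)·H = (246/2) × 38 = $4,674.00
Total = $4,666.67 + $4,674.00 = $9,340.67

$9,340.67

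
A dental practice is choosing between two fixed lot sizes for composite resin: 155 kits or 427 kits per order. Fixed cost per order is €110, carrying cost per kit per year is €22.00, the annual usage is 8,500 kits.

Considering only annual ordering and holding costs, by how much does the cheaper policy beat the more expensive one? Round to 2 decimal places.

TC(Q) = (D/Q)S + (Q/2)H
TC(155) = (8,500/155)×110 + (155/2)×22 = €7,737.26
TC(427) = (8,500/427)×110 + (427/2)×22 = €6,886.70
Lots of 427 are cheaper by €850.56.

€850.56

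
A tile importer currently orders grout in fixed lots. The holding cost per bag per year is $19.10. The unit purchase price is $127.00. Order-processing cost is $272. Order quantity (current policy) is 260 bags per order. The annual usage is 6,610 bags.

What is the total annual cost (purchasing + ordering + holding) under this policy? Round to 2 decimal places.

Ordering: D/Q × S = 6,610/260 × $272 = $6,915.08
Holding:  Q/2 × H = 260/2 × $19.1 = $2,483.00
Purchase cost = D·C = 6,610 × 127 = $839,470.00
Total = $6,915.08 + $2,483.00 + $839,470.00 = $848,868.08

$848,868.08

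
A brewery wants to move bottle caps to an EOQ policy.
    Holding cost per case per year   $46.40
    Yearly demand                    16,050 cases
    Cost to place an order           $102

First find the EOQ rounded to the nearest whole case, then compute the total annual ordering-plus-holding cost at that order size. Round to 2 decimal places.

$12,325.71

Optimal lot size Q* = (2 × 16,050 × $102 / $46.4)^½ ≈ 265.64 → Q = 266 cases
Annual ordering cost = (D/Q)·S = (16,050/266) × 102 = $6,154.51
Annual holding cost  = (Q/2)·H = (266/2) × 46.4 = $6,171.20
Total = $6,154.51 + $6,171.20 = $12,325.71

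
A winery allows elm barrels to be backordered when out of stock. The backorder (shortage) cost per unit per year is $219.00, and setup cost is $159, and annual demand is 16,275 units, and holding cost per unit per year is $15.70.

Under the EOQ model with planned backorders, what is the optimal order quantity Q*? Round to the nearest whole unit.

594 units

Basic EOQ = √(2·16,275·159/15.7) = 574.148
Backorder adjustment √((H+b)/b) = √((15.7+219)/219) = 1.0352
Q* = 574.148 × 1.0352 ≈ 594.37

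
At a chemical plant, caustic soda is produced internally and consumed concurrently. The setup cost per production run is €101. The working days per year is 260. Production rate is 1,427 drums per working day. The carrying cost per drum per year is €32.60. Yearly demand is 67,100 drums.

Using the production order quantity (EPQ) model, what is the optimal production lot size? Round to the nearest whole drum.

712 drums

Daily demand d = 67,100/260 = 258.077; p = 1427; 1 − d/p = 0.81915
EPQ = √(2DS / (H(1 − d/p)))
    = √(2 × 67,100 × 101 / (32.6 × 0.81915)) ≈ 712.44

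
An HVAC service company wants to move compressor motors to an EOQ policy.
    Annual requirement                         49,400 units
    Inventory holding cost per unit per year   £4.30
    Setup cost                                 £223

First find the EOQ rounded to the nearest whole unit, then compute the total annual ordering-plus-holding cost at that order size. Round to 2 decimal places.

£9,733.41

EOQ = √(2DS/H) = √(2 × 49,400 × 223 / 4.3)
    = √(5,123,813.95) ≈ 2,263.58 → Q = 2,264 units
Orders/yr = 49,400/2,264 = 21.820; ordering cost = 21.820 × £223 = £4,865.81
Average inventory = 2,264/2 = 1132; holding cost = 1132 × £4.3 = £4,867.60
Total = £4,865.81 + £4,867.60 = £9,733.41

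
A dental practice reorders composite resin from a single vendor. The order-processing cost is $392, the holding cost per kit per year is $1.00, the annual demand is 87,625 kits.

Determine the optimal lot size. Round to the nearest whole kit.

Q* = √(2·D·S / H) = √(2·87,625·392 / 1) = √68,698,000.0 ≈ 8,288.43

8,288 kits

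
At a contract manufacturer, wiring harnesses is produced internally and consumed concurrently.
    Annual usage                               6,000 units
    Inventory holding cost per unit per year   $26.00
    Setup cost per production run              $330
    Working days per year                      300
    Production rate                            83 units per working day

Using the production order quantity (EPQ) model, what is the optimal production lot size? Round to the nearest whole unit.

448 units

Daily demand d = 6,000/300 = 20.000; p = 83; 1 − d/p = 0.75904
EPQ = √(2DS / (H(1 − d/p)))
    = √(2 × 6,000 × 330 / (26 × 0.75904)) ≈ 447.95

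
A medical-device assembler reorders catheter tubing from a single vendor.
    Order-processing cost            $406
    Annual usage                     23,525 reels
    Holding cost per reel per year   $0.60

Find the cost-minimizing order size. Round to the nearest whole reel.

Optimal lot size Q* = (2 × 23,525 × $406 / $0.6)^½ ≈ 5,642.44

5,642 reels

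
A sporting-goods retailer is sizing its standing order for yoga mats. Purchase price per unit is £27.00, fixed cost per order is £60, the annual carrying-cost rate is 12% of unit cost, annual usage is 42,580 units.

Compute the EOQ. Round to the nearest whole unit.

1,256 units

H = i·C = 0.12 × £27 = £3.2400 per unit-year
Optimal lot size Q* = (2 × 42,580 × £60 / £3.24)^½ ≈ 1,255.80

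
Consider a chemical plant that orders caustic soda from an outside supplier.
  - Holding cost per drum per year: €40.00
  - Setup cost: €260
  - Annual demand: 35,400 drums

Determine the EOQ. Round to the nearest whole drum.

678 drums

EOQ = √(2DS/H) = √(2 × 35,400 × 260 / 40)
    = √(460,200.00) ≈ 678.38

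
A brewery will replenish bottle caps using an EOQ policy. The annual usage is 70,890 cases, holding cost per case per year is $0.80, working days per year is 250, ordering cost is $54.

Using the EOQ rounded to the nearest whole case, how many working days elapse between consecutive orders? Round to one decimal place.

Optimal lot size Q* = (2 × 70,890 × $54 / $0.8)^½ ≈ 3,093.57 → Q = 3,094 cases
T = Q/D × 250 days = 3,094/70,890 × 250 = 10.911 days

10.9 days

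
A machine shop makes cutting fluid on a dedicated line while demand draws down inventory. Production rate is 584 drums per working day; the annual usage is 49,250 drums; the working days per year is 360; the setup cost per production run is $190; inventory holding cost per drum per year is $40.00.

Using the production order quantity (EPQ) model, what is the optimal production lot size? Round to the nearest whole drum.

782 drums

Daily demand d = 49,250/360 = 136.806; p = 584; 1 − d/p = 0.76574
EPQ = √(2DS / (H(1 − d/p)))
    = √(2 × 49,250 × 190 / (40 × 0.76574)) ≈ 781.67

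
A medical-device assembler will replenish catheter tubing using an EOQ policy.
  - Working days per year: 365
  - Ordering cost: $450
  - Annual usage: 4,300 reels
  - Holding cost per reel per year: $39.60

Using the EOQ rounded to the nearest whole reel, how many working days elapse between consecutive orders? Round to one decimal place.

26.6 days

Q* = √(2·D·S / H) = √(2·4,300·450 / 39.6) = √97,727.3 ≈ 312.61 → Q = 313 reels
T = Q/D × 365 days = 313/4,300 × 365 = 26.569 days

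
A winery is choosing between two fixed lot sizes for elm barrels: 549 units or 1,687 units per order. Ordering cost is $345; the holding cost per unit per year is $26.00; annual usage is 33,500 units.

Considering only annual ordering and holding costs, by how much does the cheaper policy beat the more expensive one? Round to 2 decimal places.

$593.01

TC(Q) = (D/Q)S + (Q/2)H
TC(549) = (33,500/549)×345 + (549/2)×26 = $28,188.91
TC(1,687) = (33,500/1,687)×345 + (1,687/2)×26 = $28,781.92
|ΔTC| = |$28,188.91 − $28,781.92| = $593.01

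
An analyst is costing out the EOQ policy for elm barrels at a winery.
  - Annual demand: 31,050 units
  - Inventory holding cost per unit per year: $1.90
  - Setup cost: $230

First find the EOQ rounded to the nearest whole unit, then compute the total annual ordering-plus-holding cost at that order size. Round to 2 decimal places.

Q* = √(2·D·S / H) = √(2·31,050·230 / 1.9) = √7,517,368.4 ≈ 2,741.78 → Q = 2,742 units
Orders/yr = 31,050/2,742 = 11.324; ordering cost = 11.324 × $230 = $2,604.49
Average inventory = 2,742/2 = 1371; holding cost = 1371 × $1.9 = $2,604.90
Total = $2,604.49 + $2,604.90 = $5,209.39

$5,209.39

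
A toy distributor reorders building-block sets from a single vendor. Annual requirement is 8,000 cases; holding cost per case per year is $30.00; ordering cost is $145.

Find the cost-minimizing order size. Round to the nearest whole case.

278 cases

EOQ = √(2DS/H) = √(2 × 8,000 × 145 / 30)
    = √(77,333.33) ≈ 278.09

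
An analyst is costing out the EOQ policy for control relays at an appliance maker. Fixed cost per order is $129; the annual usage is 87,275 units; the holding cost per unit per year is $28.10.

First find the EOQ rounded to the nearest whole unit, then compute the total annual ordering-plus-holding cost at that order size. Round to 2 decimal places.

$25,154.05

EOQ = √(2DS/H) = √(2 × 87,275 × 129 / 28.1)
    = √(801,314.95) ≈ 895.16 → Q = 895 units
Orders/yr = 87,275/895 = 97.514; ordering cost = 97.514 × $129 = $12,579.30
Average inventory = 895/2 = 447.5; holding cost = 447.5 × $28.1 = $12,574.75
Total = $12,579.30 + $12,574.75 = $25,154.05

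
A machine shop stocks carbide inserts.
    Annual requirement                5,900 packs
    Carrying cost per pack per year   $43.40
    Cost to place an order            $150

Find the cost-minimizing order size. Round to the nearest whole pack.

Q* = √(2·D·S / H) = √(2·5,900·150 / 43.4) = √40,783.4 ≈ 201.95

202 packs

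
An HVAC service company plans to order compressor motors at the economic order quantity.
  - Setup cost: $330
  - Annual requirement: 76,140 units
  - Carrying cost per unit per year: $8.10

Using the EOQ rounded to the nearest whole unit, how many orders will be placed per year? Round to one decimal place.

Optimal lot size Q* = (2 × 76,140 × $330 / $8.1)^½ ≈ 2,490.78 → Q = 2,491
N = D/Q = 76,140/2,491 ≈ 30.566 orders/yr

30.6 orders per year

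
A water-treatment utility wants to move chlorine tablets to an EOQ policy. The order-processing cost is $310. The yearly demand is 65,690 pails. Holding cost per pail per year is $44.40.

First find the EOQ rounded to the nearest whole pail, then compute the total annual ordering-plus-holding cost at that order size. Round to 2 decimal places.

EOQ = √(2DS/H) = √(2 × 65,690 × 310 / 44.4)
    = √(917,292.79) ≈ 957.75 → Q = 958 pails
Ordering: D/Q × S = 65,690/958 × $310 = $21,256.68
Holding:  Q/2 × H = 958/2 × $44.4 = $21,267.60
Total = $21,256.68 + $21,267.60 = $42,524.28

$42,524.28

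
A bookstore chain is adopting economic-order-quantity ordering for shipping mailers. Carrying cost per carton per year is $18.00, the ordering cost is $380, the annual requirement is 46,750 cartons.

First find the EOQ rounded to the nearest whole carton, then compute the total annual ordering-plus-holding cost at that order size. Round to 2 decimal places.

EOQ = √(2DS/H) = √(2 × 46,750 × 380 / 18)
    = √(1,973,888.89) ≈ 1,404.95 → Q = 1,405 cartons
Ordering: D/Q × S = 46,750/1,405 × $380 = $12,644.13
Holding:  Q/2 × H = 1,405/2 × $18 = $12,645.00
Total = $12,644.13 + $12,645.00 = $25,289.13

$25,289.13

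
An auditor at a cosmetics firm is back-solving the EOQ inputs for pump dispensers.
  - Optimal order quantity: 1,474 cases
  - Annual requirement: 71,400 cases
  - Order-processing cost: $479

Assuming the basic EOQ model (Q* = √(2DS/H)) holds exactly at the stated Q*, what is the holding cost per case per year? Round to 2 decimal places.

$31.48

Since Q* = (2DS/H)^½, squaring gives Q*²·H = 2DS.
H = 2DS / Q² = 2 × 71,400 × 479 / 1,474² = 31.4825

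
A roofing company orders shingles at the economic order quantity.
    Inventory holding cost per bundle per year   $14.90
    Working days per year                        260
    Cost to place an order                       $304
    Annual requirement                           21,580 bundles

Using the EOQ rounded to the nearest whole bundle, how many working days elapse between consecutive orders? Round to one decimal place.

Q* = √(2·D·S / H) = √(2·21,580·304 / 14.9) = √880,579.9 ≈ 938.39 → Q = 938 bundles
Days between orders = 260 / (D/Q) = 260 / 23.006 ≈ 11.301

11.3 days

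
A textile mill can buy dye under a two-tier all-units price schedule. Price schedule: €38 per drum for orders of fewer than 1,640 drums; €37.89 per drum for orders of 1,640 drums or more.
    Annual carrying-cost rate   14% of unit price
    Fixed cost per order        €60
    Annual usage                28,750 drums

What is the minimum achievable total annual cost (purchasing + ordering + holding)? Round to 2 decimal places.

€1,094,739.10

H₁ = 14%×€38 = €5.3200;  H₂ = 14%×€37.89 = €5.3046
EOQ₁ = √(2×28,750×60/5.3200) = 805.29  (< 1,640, feasible at tier 1)
EOQ₂ = √(2×28,750×60/5.3046) = 806.46  (< 1,640 → use Q = 1,640 at tier-2 price)
TC(tier 1 (EOQ₁), Q≈805.3) = €1,096,784.16
TC(tier 2, Q≈1,640.0) = €1,094,739.10
Minimum at tier 2: €1,094,739.10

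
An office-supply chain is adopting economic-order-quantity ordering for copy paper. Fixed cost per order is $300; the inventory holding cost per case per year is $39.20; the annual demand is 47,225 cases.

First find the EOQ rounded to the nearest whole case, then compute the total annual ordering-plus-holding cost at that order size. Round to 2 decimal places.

EOQ = √(2DS/H) = √(2 × 47,225 × 300 / 39.2)
    = √(722,831.63) ≈ 850.20 → Q = 850 cases
Orders/yr = 47,225/850 = 55.559; ordering cost = 55.559 × $300 = $16,667.65
Average inventory = 850/2 = 425; holding cost = 425 × $39.2 = $16,660.00
Total = $16,667.65 + $16,660.00 = $33,327.65

$33,327.65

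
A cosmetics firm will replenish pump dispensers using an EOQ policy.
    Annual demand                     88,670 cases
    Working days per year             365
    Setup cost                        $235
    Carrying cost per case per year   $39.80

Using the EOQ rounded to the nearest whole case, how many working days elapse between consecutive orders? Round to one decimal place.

4.2 days

2DS/H = 2·88,670·235/39.8 = 1,047,108.04
EOQ = √1,047,108.04 ≈ 1,023.28 → Q = 1,023 cases
Cycle time = (working days × Q)/D = (365 × 1,023) / 88,670 = 4.211 days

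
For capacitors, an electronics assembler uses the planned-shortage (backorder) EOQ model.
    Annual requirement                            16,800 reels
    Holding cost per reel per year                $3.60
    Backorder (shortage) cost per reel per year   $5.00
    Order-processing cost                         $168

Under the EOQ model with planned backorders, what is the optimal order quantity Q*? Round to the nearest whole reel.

1,642 reels

Basic EOQ = √(2·16,800·168/3.6) = 1,252.198
Backorder adjustment √((H+b)/b) = √((3.6+5)/5) = 1.3115
Q* = 1,252.198 × 1.3115 ≈ 1,642.24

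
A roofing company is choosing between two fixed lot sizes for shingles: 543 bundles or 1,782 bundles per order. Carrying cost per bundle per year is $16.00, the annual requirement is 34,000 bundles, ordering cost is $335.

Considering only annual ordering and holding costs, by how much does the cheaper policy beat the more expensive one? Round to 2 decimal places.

$4,672.36

TC(Q) = (D/Q)S + (Q/2)H
TC(543) = (34,000/543)×335 + (543/2)×16 = $25,320.06
TC(1,782) = (34,000/1,782)×335 + (1,782/2)×16 = $20,647.69
|ΔTC| = |$25,320.06 − $20,647.69| = $4,672.36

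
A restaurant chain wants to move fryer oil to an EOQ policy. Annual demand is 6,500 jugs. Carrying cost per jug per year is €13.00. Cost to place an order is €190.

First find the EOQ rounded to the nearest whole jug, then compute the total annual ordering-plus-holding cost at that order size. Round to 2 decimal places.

€5,666.57

EOQ = √(2DS/H) = √(2 × 6,500 × 190 / 13)
    = √(190,000.00) ≈ 435.89 → Q = 436 jugs
Ordering: D/Q × S = 6,500/436 × €190 = €2,832.57
Holding:  Q/2 × H = 436/2 × €13 = €2,834.00
Total = €2,832.57 + €2,834.00 = €5,666.57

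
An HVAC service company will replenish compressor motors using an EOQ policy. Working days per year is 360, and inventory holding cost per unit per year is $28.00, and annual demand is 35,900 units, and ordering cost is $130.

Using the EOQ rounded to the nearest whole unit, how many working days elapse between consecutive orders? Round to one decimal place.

5.8 days

Optimal lot size Q* = (2 × 35,900 × $130 / $28)^½ ≈ 577.37 → Q = 577 units
T = Q/D × 360 days = 577/35,900 × 360 = 5.786 days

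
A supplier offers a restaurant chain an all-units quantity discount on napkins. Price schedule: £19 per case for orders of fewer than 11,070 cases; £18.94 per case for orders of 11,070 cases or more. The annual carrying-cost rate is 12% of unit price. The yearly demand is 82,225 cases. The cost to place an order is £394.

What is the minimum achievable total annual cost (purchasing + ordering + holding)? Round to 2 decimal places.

H₁ = 12%×£19 = £2.2800;  H₂ = 12%×£18.94 = £2.2728
EOQ₁ = √(2×82,225×394/2.2800) = 5,330.86  (< 11,070, feasible at tier 1)
EOQ₂ = √(2×82,225×394/2.2728) = 5,339.30  (< 11,070 → use Q = 11,070 at tier-2 price)
TC(tier 1 (EOQ₁), Q≈5,330.9) = £1,574,429.37
TC(tier 2, Q≈11,070.0) = £1,572,847.97
Minimum at tier 2: £1,572,847.97

£1,572,847.97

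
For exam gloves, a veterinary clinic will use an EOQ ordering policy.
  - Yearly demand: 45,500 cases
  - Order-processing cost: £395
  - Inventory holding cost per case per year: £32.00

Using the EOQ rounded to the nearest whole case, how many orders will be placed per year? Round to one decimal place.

EOQ = √(2DS/H) = √(2 × 45,500 × 395 / 32)
    = √(1,123,281.25) ≈ 1,059.85 → Q = 1,060
N = D/Q = 45,500/1,060 ≈ 42.925 orders/yr

42.9 orders per year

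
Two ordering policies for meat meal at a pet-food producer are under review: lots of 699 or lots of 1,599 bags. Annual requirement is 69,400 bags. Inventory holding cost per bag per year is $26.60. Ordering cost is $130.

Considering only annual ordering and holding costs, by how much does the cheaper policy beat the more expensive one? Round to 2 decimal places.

$4,705.27

For each Q, cost = (D/Q)·S + (Q/2)·H.
TC(699) = (69,400/699)×130 + (699/2)×26.6 = $22,203.71
TC(1,599) = (69,400/1,599)×130 + (1,599/2)×26.6 = $26,908.98
Cheaper: Q = 699.  Difference = $4,705.27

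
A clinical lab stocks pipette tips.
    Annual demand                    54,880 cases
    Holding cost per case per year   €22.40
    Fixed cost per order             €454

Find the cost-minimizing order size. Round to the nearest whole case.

Optimal lot size Q* = (2 × 54,880 × €454 / €22.4)^½ ≈ 1,491.51

1,492 cases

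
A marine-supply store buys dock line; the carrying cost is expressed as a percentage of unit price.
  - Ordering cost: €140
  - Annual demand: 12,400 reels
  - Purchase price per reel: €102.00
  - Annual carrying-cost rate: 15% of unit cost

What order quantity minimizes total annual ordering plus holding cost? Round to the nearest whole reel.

H = i·C = 0.15 × €102 = €15.3000 per reel-year
2DS/H = 2·12,400·140/15.3 = 226,928.10
EOQ = √226,928.10 ≈ 476.37

476 reels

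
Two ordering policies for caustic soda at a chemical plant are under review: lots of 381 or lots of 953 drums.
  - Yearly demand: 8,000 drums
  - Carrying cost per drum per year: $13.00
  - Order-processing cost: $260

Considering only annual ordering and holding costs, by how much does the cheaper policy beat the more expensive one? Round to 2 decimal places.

$441.26

TC(Q) = (D/Q)S + (Q/2)H
TC(381) = (8,000/381)×260 + (381/2)×13 = $7,935.82
TC(953) = (8,000/953)×260 + (953/2)×13 = $8,377.08
Lots of 381 are cheaper by $441.26.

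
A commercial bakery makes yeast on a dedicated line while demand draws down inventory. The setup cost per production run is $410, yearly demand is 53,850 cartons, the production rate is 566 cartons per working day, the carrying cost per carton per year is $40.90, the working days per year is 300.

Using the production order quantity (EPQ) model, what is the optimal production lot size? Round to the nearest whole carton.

d = 53,850/300 = 179.5000 cartons/day;  effective holding cost H(1 − d/p) = 40.9·(1 − 179.5000/566) = 27.92906
Q* = √(2DS / H_eff) = √(2·53,850·410 / 27.92906) ≈ 1,257.39

1,257 cartons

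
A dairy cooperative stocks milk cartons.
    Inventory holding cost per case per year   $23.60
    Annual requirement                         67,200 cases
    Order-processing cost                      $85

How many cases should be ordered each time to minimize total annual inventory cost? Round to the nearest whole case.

696 cases

EOQ = √(2DS/H) = √(2 × 67,200 × 85 / 23.6)
    = √(484,067.80) ≈ 695.75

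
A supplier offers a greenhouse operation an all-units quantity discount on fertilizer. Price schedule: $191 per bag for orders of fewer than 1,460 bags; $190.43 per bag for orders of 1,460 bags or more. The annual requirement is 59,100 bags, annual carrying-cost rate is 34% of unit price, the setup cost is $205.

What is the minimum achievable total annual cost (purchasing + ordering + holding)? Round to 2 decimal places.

$11,309,976.01

H₁ = 34%×$191 = $64.9400;  H₂ = 34%×$190.43 = $64.7462
EOQ₁ = √(2×59,100×205/64.9400) = 610.84  (< 1,460, feasible at tier 1)
EOQ₂ = √(2×59,100×205/64.7462) = 611.76  (< 1,460 → use Q = 1,460 at tier-2 price)
TC(tier 1 (EOQ₁), Q≈610.8) = $11,327,768.14
TC(tier 2, Q≈1,460.0) = $11,309,976.01
Minimum at tier 2: $11,309,976.01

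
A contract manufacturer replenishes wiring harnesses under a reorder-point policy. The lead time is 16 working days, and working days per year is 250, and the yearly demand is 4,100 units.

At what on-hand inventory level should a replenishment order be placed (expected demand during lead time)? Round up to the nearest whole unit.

Daily demand d = 4,100 / 250 = 16.400 units/day
Demand during lead time = 16.400 × 16 = 262.40
Reorder point = 262.40 → round up

263 units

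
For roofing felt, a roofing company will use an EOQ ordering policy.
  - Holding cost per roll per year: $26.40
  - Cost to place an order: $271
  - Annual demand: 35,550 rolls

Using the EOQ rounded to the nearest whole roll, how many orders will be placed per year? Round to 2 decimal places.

41.63 orders per year

2DS/H = 2·35,550·271/26.4 = 729,852.27
EOQ = √729,852.27 ≈ 854.31 → Q = 854
Orders per year = D/Q = 35,550 / 854 = 41.628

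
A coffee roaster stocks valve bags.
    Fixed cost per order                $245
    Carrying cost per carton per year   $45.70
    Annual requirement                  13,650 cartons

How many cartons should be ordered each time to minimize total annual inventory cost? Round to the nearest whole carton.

383 cartons

Q* = √(2·D·S / H) = √(2·13,650·245 / 45.7) = √146,356.7 ≈ 382.57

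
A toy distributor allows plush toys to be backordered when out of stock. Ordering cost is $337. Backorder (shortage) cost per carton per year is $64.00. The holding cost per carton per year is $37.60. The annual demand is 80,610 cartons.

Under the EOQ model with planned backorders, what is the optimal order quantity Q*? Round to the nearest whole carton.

Q* = √(2DS/H) · √((H + b)/b)
   = √(2 × 80,610 × 337 / 37.6) · √((37.6 + 64) / 64)
   = 1,202.072 × 1.2600 ≈ 1,514.56

1,515 cartons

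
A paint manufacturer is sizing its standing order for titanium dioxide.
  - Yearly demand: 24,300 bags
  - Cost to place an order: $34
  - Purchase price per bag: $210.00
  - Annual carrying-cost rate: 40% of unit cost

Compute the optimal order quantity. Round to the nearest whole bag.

Holding cost per bag per year: H = 40% × $210 = $84.0000
Q* = √(2·D·S / H) = √(2·24,300·34 / 84) = √19,671.4 ≈ 140.25

140 bags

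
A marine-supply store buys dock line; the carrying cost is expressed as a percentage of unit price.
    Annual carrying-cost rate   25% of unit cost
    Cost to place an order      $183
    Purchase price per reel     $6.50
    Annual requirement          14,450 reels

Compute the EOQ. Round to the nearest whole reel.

1,804 reels

Holding cost per reel per year: H = 25% × $6.5 = $1.6250
EOQ = √(2DS/H) = √(2 × 14,450 × 183 / 1.625)
    = √(3,254,584.62) ≈ 1,804.05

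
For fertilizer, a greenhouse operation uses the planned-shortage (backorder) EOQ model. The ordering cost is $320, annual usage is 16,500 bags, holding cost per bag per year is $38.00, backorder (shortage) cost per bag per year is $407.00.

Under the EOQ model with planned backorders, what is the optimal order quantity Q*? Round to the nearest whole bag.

Basic EOQ = √(2·16,500·320/38) = 527.157
Backorder adjustment √((H+b)/b) = √((38+407)/407) = 1.0456
Q* = 527.157 × 1.0456 ≈ 551.22

551 bags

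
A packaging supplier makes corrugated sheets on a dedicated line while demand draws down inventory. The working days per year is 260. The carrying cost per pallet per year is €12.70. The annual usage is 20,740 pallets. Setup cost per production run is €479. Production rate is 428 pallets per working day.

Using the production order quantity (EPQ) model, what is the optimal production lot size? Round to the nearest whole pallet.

1,387 pallets

Daily demand d = 20,740/260 = 79.769; p = 428; 1 − d/p = 0.81362
EPQ = √(2DS / (H(1 − d/p)))
    = √(2 × 20,740 × 479 / (12.7 × 0.81362)) ≈ 1,386.67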